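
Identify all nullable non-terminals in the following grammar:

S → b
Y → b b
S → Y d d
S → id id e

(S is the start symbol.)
None

There are no ε-productions, so no non-terminal can derive ε.
No non-terminals are nullable.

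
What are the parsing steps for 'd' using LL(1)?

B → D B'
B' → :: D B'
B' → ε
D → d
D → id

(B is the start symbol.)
LL(1) parsing maintains a stack (initially the start symbol over $) and the input. At each step: if the stack top is a terminal, match it against the current input token; if it is a non-terminal N, replace it with the RHS of M[N, lookahead] (the unique production whose predict set contains the lookahead).

Stack is shown with the top on the left.

Stack   Input  Action
---------------------
B $     d $    output B → D B'
D B' $  d $    output D → d
d B' $  d $    match 'd'
B' $    $      output B' → ε
$       $      accept

The string is accepted.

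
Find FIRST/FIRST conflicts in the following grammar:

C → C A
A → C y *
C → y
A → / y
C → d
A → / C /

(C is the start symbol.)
FIRST sets of the non-terminals at (or reachable through a nullable prefix from) the front of some alternative:
  FIRST(C) = { 'd', 'y' }

Productions for C:
  C → C A: FIRST = { 'd', 'y' }
  C → y: FIRST = { 'y' }
  C → d: FIRST = { 'd' }
Productions for A:
  A → C y *: FIRST = { 'd', 'y' }
  A → / y: FIRST = { '/' }
  A → / C /: FIRST = { '/' }

Conflict for C: C → C A and C → y
  Overlap: { 'y' }
Conflict for C: C → C A and C → d
  Overlap: { 'd' }
Conflict for A: A → / y and A → / C /
  Overlap: { '/' }

Answer: Yes. C → C A / C → y on { 'y' }; C → C A / C → d on { 'd' }; A → '/' y / A → '/' C '/' on { '/' }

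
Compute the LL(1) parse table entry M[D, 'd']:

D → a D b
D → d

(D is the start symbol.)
D → d

To find M[D, 'd'], we find productions for D where 'd' is in the predict set (PREDICT(N → α) = (FIRST(α) \ {ε}) ∪ (FOLLOW(N) if α ⇒* ε)).

D → a D b: PREDICT = { 'a' }
D → d: PREDICT = { 'd' }
  'd' is in predict set, so this production goes in M[D, 'd']

M[D, 'd'] = D → d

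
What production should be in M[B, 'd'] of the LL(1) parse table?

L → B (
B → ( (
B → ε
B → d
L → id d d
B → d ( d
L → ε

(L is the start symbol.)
B → d, B → d ( d

To find M[B, 'd'], we find productions for B where 'd' is in the predict set (PREDICT(N → α) = (FIRST(α) \ {ε}) ∪ (FOLLOW(N) if α ⇒* ε)).

Relevant sets:
  FOLLOW(B) = { '(' }

B → ( (: PREDICT = { '(' }
B → ε: PREDICT = { '(' }
B → d: PREDICT = { 'd' }
  'd' is in predict set, so this production goes in M[B, 'd']
B → d ( d: PREDICT = { 'd' }
  'd' is in predict set, so this production goes in M[B, 'd']

M[B, 'd'] = B → d, B → d ( d  (a multiply-defined cell — the grammar is not LL(1))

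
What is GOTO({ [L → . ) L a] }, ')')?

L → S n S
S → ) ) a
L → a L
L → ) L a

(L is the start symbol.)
{ [L → ) . L a], [L → . ) L a], [L → . S n S], [L → . a L], [S → . ) ) a] }

GOTO(I, ')') = CLOSURE({ [A → αX.β] : [A → α.Xβ] ∈ I, X = ')' })

Items with dot before ')', with the dot advanced:
  [L → . ) L a] → [L → ) . L a]
Closure of the advanced items:
  [L → ) . L a] has the dot before L: add [L → . S n S], [L → . a L], [L → . ) L a]
  [L → . S n S] has the dot before S: add [S → . ) ) a]

GOTO = { [L → ) . L a], [L → . ) L a], [L → . S n S], [L → . a L], [S → . ) ) a] }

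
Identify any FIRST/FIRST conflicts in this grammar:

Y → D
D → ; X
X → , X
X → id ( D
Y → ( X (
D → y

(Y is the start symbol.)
No FIRST/FIRST conflicts.

A FIRST/FIRST conflict occurs when two productions N → α and N → β for the same non-terminal have FIRST(α) ∩ FIRST(β) ≠ ∅ (with ε ∈ FIRST of a nullable right-hand side, so two nullable alternatives also conflict).

FIRST sets of the non-terminals at (or reachable through a nullable prefix from) the front of some alternative:
  FIRST(D) = { ';', 'y' }

Productions for Y:
  Y → D: FIRST = { ';', 'y' }
  Y → ( X (: FIRST = { '(' }
Productions for D:
  D → ; X: FIRST = { ';' }
  D → y: FIRST = { 'y' }
Productions for X:
  X → , X: FIRST = { ',' }
  X → id ( D: FIRST = { 'id' }

All alternatives of each non-terminal have pairwise disjoint FIRST sets.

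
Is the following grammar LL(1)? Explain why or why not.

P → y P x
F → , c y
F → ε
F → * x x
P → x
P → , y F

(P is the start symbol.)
A grammar is LL(1) if for each non-terminal N with multiple productions, the predict sets of those productions are pairwise disjoint, where PREDICT(N → α) = (FIRST(α) \ {ε}) ∪ (FOLLOW(N) if α ⇒* ε).

Relevant sets:
  FOLLOW(F) = { $, 'x' }

For P:
  PREDICT(P → y P x) = { 'y' }
  PREDICT(P → x) = { 'x' }
  PREDICT(P → ',' y F) = { ',' }
For F:
  PREDICT(F → ',' c y) = { ',' }
  PREDICT(F → ε) = { $, 'x' }
  PREDICT(F → '*' x x) = { '*' }

All predict sets are disjoint. The grammar IS LL(1).

Answer: Yes, the grammar is LL(1).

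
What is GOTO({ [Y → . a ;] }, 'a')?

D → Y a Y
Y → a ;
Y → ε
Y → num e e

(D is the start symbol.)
{ [Y → a . ;] }

GOTO(I, 'a') = CLOSURE({ [A → αX.β] : [A → α.Xβ] ∈ I, X = 'a' })

Items with dot before 'a', with the dot advanced:
  [Y → . a ;] → [Y → a . ;]
Closure adds nothing (no advanced item has the dot before a non-terminal).

GOTO = { [Y → a . ;] }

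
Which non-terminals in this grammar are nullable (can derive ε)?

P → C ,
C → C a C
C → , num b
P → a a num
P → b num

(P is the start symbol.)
There are no ε-productions, so no non-terminal can derive ε.
No non-terminals are nullable.

Answer: None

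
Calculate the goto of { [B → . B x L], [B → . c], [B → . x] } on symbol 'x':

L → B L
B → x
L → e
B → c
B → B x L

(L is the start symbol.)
{ [B → x .] }

GOTO(I, 'x') = CLOSURE({ [A → αX.β] : [A → α.Xβ] ∈ I, X = 'x' })

Items with dot before 'x', with the dot advanced:
  [B → . x] → [B → x .]
Closure adds nothing (no advanced item has the dot before a non-terminal).

GOTO = { [B → x .] }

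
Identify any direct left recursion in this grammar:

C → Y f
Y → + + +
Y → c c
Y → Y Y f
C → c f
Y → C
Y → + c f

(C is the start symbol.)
C → Y f: starts with Y
Y → + + +: starts with '+'
Y → c c: starts with c
Y → Y Y f: LEFT RECURSIVE (starts with Y)
C → c f: starts with c
Y → C: starts with C
Y → + c f: starts with '+'

The grammar has direct left recursion on: Y.

Answer: Yes, Y is left-recursive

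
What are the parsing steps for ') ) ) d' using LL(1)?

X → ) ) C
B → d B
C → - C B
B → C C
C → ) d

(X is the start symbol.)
LL(1) parsing maintains a stack (initially the start symbol over $) and the input. At each step: if the stack top is a terminal, match it against the current input token; if it is a non-terminal N, replace it with the RHS of M[N, lookahead] (the unique production whose predict set contains the lookahead).

Stack is shown with the top on the left.

Stack    Input      Action
--------------------------
X $      ) ) ) d $  output X → ) ) C
) ) C $  ) ) ) d $  match ')'
) C $    ) ) d $    match ')'
C $      ) d $      output C → ) d
) d $    ) d $      match ')'
d $      d $        match 'd'
$        $          accept

The string is accepted.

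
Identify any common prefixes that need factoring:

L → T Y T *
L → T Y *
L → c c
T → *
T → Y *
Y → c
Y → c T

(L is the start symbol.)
Left-factoring is needed when two productions for the same non-terminal
share a common prefix on the right-hand side.

Productions for L:
  L → T Y T *
  L → T Y *
  L → c c
Productions for T:
  T → *
  T → Y *
Productions for Y:
  Y → c
  Y → c T

Found common prefix 'T Y' in productions for L
Found common prefix 'c' in productions for Y

Answer: Yes, L has productions with common prefix 'T Y'; Y has productions with common prefix 'c'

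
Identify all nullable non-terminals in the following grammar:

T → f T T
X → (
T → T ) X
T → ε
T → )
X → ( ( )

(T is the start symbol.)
A non-terminal is nullable if it can derive ε (the empty string): either it has an ε-production, or it has a production whose right-hand side consists entirely of nullable non-terminals.

ε-productions: T → ε
So T is immediately nullable.
No further non-terminal can be added: every production for the remaining non-terminals contains a terminal or a non-nullable non-terminal.
Nullable = { 'T' }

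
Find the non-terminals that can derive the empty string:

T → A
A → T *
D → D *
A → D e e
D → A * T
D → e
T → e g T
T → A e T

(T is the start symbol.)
None

A non-terminal is nullable if it can derive ε (the empty string): either it has an ε-production, or it has a production whose right-hand side consists entirely of nullable non-terminals.

There are no ε-productions, so no non-terminal can derive ε.
No non-terminals are nullable.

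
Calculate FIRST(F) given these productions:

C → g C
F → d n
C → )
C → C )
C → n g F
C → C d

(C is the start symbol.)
{ 'd' }

From F → d n:
  - d is a terminal: add 'd' and stop

Collecting: FIRST(F) = { 'd' }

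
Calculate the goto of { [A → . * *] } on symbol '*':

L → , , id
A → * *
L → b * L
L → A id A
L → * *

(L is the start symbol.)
{ [A → * . *] }

GOTO(I, '*') = CLOSURE({ [A → αX.β] : [A → α.Xβ] ∈ I, X = '*' })

Items with dot before '*', with the dot advanced:
  [A → . * *] → [A → * . *]
Closure adds nothing (no advanced item has the dot before a non-terminal).

GOTO = { [A → * . *] }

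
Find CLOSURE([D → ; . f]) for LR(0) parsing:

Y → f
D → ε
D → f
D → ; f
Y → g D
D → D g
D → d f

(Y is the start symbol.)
Start with: [D → ; . f]
The dot precedes the terminal f, so nothing is added.

CLOSURE = { [D → ; . f] }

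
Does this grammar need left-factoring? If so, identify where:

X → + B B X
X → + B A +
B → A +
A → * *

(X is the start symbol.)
Yes, X has productions with common prefix '+ B'

Left-factoring is needed when two productions for the same non-terminal
share a common prefix on the right-hand side.

Productions for X:
  X → + B B X
  X → + B A +

Found common prefix '+ B' in productions for X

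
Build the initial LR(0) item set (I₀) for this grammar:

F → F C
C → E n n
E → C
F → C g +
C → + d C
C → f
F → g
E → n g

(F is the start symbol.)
First, augment the grammar with F' → F
I₀ = CLOSURE({ [F' → . F] }):
  [F' → . F] has the dot before F: add [F → . F C], [F → . C g +], [F → . g]
  [F → . C g +] has the dot before C: add [C → . E n n], [C → . + d C], [C → . f]
  [C → . E n n] has the dot before E: add [E → . C], [E → . n g]
No further items can be added.

I₀ = { [C → . + d C], [C → . E n n], [C → . f], [E → . C], [E → . n g], [F → . C g +], [F → . F C], [F → . g], [F' → . F] }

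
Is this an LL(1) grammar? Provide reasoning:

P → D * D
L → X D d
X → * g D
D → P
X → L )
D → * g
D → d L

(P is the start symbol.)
No. Predict set conflict for X: { '*' }

Relevant sets:
  FIRST(L) = { '*' }
  FIRST(P) = { '*', 'd' }

For X:
  PREDICT(X → '*' g D) = { '*' }
  PREDICT(X → L ')') = { '*' }
For D:
  PREDICT(D → P) = { '*', 'd' }
  PREDICT(D → '*' g) = { '*' }
  PREDICT(D → d L) = { 'd' }
P, L have a single production, so nothing to check there.

Conflict found: Predict set conflict for X: { '*' }
The grammar is NOT LL(1).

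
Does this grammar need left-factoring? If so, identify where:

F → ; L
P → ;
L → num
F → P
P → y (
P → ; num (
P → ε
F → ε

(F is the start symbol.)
Left-factoring is needed when two productions for the same non-terminal
share a common prefix on the right-hand side.

Productions for F:
  F → ; L
  F → P
  F → ε
Productions for P:
  P → ;
  P → y (
  P → ; num (
  P → ε

Found common prefix ';' in productions for P

Answer: Yes, P has productions with common prefix ';'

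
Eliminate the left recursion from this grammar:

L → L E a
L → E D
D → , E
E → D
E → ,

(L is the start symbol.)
L → E D L'
L' → E a L'
L' → ε
D → , E
E → D
E → ,

L is directly left-recursive. The standard transformation for
  A → A α₁ | ... | A α_m | β₁ | ... | β_n
is
  A  → β₁ A' | ... | β_n A'
  A' → α₁ A' | ... | α_m A' | ε

L → E D becomes L → E D L'
L → L E a becomes L' → E a L'
Add L' → ε

Productions for other non-terminals are unchanged:
  D → , E
  E → D
  E → ,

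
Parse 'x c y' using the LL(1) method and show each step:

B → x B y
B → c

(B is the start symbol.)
Stack is shown with the top on the left.

Stack    Input    Action
------------------------
B $      x c y $  output B → x B y
x B y $  x c y $  match 'x'
B y $    c y $    output B → c
c y $    c y $    match 'c'
y $      y $      match 'y'
$        $        accept

The string is accepted.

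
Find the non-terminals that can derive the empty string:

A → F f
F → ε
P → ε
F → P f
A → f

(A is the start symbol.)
{ 'F', 'P' }

A non-terminal is nullable if it can derive ε (the empty string): either it has an ε-production, or it has a production whose right-hand side consists entirely of nullable non-terminals.

ε-productions: F → ε, P → ε
So F, P are immediately nullable.
No further non-terminal can be added: every production for the remaining non-terminals contains a terminal or a non-nullable non-terminal.
Nullable = { 'F', 'P' }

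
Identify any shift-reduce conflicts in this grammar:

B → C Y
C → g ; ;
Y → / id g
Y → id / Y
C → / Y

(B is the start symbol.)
A shift-reduce conflict occurs when an LR(0) state has both:
  - a complete (reduce) item [A → α .] (dot at the end), and
  - a shift item [B → β . c γ] (dot before a terminal).

Augment with B' → B and build the canonical LR(0) collection (I0 = CLOSURE({[B' → . B]}), then GOTO on every symbol after a dot until no new states appear). It has 15 states:
  I0: { [B → . C Y], [B' → . B], [C → . / Y], [C → . g ; ;] }  — shift
  I1: { [C → / . Y], [Y → . / id g], [Y → . id / Y] }  — shift
  I2: { [B' → B .] }  — accept
  I3: { [B → C . Y], [Y → . / id g], [Y → . id / Y] }  — shift
  I4: { [C → g . ; ;] }  — shift
  I5: { [C → g ; . ;] }  — shift
  I6: { [C → g ; ; .] }  — reduce
  I7: { [Y → / . id g] }  — shift
  I8: { [B → C Y .] }  — reduce
  I9: { [Y → id . / Y] }  — shift
  I10: { [Y → . / id g], [Y → . id / Y], [Y → id / . Y] }  — shift
  I11: { [Y → id / Y .] }  — reduce
  I12: { [Y → / id . g] }  — shift
  I13: { [Y → / id g .] }  — reduce
  I14: { [C → / Y .] }  — reduce

No state contains both a complete item and a shift item.

Answer: No shift-reduce conflicts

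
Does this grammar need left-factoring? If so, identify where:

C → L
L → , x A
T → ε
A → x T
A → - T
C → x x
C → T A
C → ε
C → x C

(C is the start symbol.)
Yes, C has productions with common prefix 'x'

Left-factoring is needed when two productions for the same non-terminal
share a common prefix on the right-hand side.

Productions for C:
  C → L
  C → x x
  C → T A
  C → ε
  C → x C
Productions for A:
  A → x T
  A → - T

Found common prefix 'x' in productions for C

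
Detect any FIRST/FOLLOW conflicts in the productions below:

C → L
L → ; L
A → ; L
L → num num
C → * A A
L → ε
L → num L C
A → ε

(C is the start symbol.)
Yes. C → '*' A A with FOLLOW(C) on { '*' }; L → ';' L with FOLLOW(L) on { ';' }; L → num num with FOLLOW(L) on { 'num' }; L → num L C with FOLLOW(L) on { 'num' }; A → ';' L with FOLLOW(A) on { ';' }

Nullable non-terminals: A, C, L.
FIRST sets used below: FIRST(L) = { ';', 'num', ε }

A: nullable alternative(s) A → ε; FOLLOW(A) = { $, '*', ';', 'num' }
  A → ; L: FIRST \ {ε} = { ';' } — overlaps FOLLOW(A) on { ';' }: CONFLICT
  A → ε: FIRST \ {ε} = { } — this is the only nullable alternative, skip

C: nullable alternative(s) C → L; FOLLOW(C) = { $, '*', ';', 'num' }
  C → L: FIRST \ {ε} = { ';', 'num' } — this is the only nullable alternative, skip
  C → * A A: FIRST \ {ε} = { '*' } — overlaps FOLLOW(C) on { '*' }: CONFLICT

L: nullable alternative(s) L → ε; FOLLOW(L) = { $, '*', ';', 'num' }
  L → ; L: FIRST \ {ε} = { ';' } — overlaps FOLLOW(L) on { ';' }: CONFLICT
  L → num num: FIRST \ {ε} = { 'num' } — overlaps FOLLOW(L) on { 'num' }: CONFLICT
  L → ε: FIRST \ {ε} = { } — this is the only nullable alternative, skip
  L → num L C: FIRST \ {ε} = { 'num' } — overlaps FOLLOW(L) on { 'num' }: CONFLICT

So the grammar has 5 FIRST/FOLLOW conflicts (marked CONFLICT above).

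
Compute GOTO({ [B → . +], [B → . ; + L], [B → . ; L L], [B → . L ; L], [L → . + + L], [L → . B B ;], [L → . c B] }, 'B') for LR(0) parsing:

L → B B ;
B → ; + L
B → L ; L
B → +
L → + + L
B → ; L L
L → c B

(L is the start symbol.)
GOTO(I, 'B') = CLOSURE({ [A → αX.β] : [A → α.Xβ] ∈ I, X = 'B' })

Items with dot before 'B', with the dot advanced:
  [L → . B B ;] → [L → B . B ;]
Closure of the advanced items:
  [L → B . B ;] has the dot before B: add [B → . ; + L], [B → . L ; L], [B → . +], [B → . ; L L]
  [B → . L ; L] has the dot before L: add [L → . B B ;], [L → . + + L], [L → . c B]

GOTO = { [B → . +], [B → . ; + L], [B → . ; L L], [B → . L ; L], [L → . + + L], [L → . B B ;], [L → . c B], [L → B . B ;] }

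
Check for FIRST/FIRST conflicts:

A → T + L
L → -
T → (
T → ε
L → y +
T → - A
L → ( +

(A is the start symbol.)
Productions for L:
  L → -: FIRST = { '-' }
  L → y +: FIRST = { 'y' }
  L → ( +: FIRST = { '(' }
Productions for T:
  T → (: FIRST = { '(' }
  T → ε: FIRST = { ε }
  T → - A: FIRST = { '-' }
A has only one production, so no FIRST/FIRST conflict is possible there.

All alternatives of each non-terminal have pairwise disjoint FIRST sets.

Answer: No FIRST/FIRST conflicts.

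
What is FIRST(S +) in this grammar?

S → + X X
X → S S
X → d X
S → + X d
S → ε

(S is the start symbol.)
FIRST sets of the non-terminals involved (from the grammar, by fixed-point iteration):
  FIRST(S) = { '+', ε }

To compute FIRST(S +), process the symbols left to right:
Symbol S is a non-terminal. Add FIRST(S) \ {ε} = { '+' }
S is nullable (ε ∈ FIRST(S)), continue to the next symbol.
Symbol + is a terminal. Add '+' and stop.
FIRST(S +) = { '+' }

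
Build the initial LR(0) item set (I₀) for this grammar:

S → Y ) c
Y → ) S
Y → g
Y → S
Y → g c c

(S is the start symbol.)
First, augment the grammar with S' → S
I₀ = CLOSURE({ [S' → . S] }):
  [S' → . S] has the dot before S: add [S → . Y ) c]
  [S → . Y ) c] has the dot before Y: add [Y → . ) S], [Y → . g], [Y → . S], [Y → . g c c]
No further items can be added.

I₀ = { [S → . Y ) c], [S' → . S], [Y → . ) S], [Y → . S], [Y → . g c c], [Y → . g] }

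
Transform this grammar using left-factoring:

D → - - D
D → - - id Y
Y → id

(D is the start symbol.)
D → - - D'
D' → D
D' → id Y
Y → id

Left-factoring transforms A → αβ₁ | αβ₂ into A → αA' and A' → β₁ | β₂
(α is the longest common prefix among the alternatives). Repeat until
no nonterminal has two alternatives with a common prefix.

Round 1: D has alternatives sharing prefix '- -'. Introduce D': D → - - D'
  Add: D' → D
  Add: D' → id Y

No remaining common prefixes — done.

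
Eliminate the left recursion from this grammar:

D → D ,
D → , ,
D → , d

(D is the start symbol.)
D is directly left-recursive. The standard transformation for
  A → A α₁ | ... | A α_m | β₁ | ... | β_n
is
  A  → β₁ A' | ... | β_n A'
  A' → α₁ A' | ... | α_m A' | ε

D → , , becomes D → , , D'
D → , d becomes D → , d D'
D → D , becomes D' → , D'
Add D' → ε

Resulting grammar:
D → , , D'
D → , d D'
D' → , D'
D' → ε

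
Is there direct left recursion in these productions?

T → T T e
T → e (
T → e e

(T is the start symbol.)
T → T T e: LEFT RECURSIVE (starts with T)
T → e (: starts with e
T → e e: starts with e

The grammar has direct left recursion on: T.

Answer: Yes, T is left-recursive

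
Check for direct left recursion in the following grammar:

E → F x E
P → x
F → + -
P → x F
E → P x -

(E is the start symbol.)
No direct left recursion

E → F x E: starts with F
P → x: starts with x
F → + -: starts with '+'
P → x F: starts with x
E → P x -: starts with P

No direct left recursion found.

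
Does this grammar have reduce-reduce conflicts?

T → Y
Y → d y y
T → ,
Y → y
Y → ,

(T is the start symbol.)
Augment with T' → T and build the canonical LR(0) collection (I0 = CLOSURE({[T' → . T]}), then GOTO on every symbol after a dot until no new states appear). It has 8 states:
  I0: { [T → . ,], [T → . Y], [T' → . T], [Y → . ,], [Y → . d y y], [Y → . y] }  — shift
  I1: { [T → , .], [Y → , .] }  — 2 reduces
  I2: { [T' → T .] }  — accept
  I3: { [T → Y .] }  — reduce
  I4: { [Y → d . y y] }  — shift
  I5: { [Y → y .] }  — reduce
  I6: { [Y → d y . y] }  — shift
  I7: { [Y → d y y .] }  — reduce

I1 contains complete items [T → , .], [Y → , .] — reduce-reduce conflict.

Answer: Yes — I1: [T → , .] vs [Y → , .]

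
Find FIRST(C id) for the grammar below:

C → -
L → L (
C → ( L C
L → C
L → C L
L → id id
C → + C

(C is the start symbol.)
FIRST sets of the non-terminals involved (from the grammar, by fixed-point iteration):
  FIRST(C) = { '(', '+', '-' }

To compute FIRST(C id), process the symbols left to right:
Symbol C is a non-terminal. Add FIRST(C) \ {ε} = { '(', '+', '-' }
C is not nullable (ε ∉ FIRST(C)), so stop here.
FIRST(C id) = { '(', '+', '-' }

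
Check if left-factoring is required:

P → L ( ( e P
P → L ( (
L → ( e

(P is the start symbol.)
Left-factoring is needed when two productions for the same non-terminal
share a common prefix on the right-hand side.

Productions for P:
  P → L ( ( e P
  P → L ( (

Found common prefix 'L ( (' in productions for P

Answer: Yes, P has productions with common prefix 'L ( ('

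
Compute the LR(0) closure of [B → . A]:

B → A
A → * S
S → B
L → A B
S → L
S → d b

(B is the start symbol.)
Start with: [B → . A]
  [B → . A] has the dot before A: add [A → . * S]
No further items can be added.

CLOSURE = { [A → . * S], [B → . A] }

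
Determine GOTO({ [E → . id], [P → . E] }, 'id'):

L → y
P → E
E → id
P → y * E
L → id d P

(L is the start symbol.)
{ [E → id .] }

GOTO(I, 'id') = CLOSURE({ [A → αX.β] : [A → α.Xβ] ∈ I, X = 'id' })

Items with dot before 'id', with the dot advanced:
  [E → . id] → [E → id .]
Closure adds nothing (no advanced item has the dot before a non-terminal).

GOTO = { [E → id .] }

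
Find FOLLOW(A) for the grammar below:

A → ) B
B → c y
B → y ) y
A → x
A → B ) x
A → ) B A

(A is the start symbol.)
{ $ }

A is the start symbol, so $ ∈ FOLLOW(A).
In A → ) B A: A is at the end; this adds FOLLOW(A) to itself — nothing new

Taking the union: FOLLOW(A) = { $ }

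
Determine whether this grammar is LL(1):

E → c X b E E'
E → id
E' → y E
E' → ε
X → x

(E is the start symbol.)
No. Predict set conflict for E': { 'y' }

A grammar is LL(1) if for each non-terminal N with multiple productions, the predict sets of those productions are pairwise disjoint, where PREDICT(N → α) = (FIRST(α) \ {ε}) ∪ (FOLLOW(N) if α ⇒* ε).

Relevant sets:
  FOLLOW(E') = { $, 'y' }

For E:
  PREDICT(E → c X b E E') = { 'c' }
  PREDICT(E → id) = { 'id' }
For E':
  PREDICT(E' → y E) = { 'y' }
  PREDICT(E' → ε) = { $, 'y' }
X has a single production, so nothing to check there.

Conflict found: Predict set conflict for E': { 'y' }
The grammar is NOT LL(1).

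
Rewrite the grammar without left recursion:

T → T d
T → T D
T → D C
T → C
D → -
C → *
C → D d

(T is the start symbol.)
T → D C T'
T → C T'
T' → d T'
T' → D T'
T' → ε
D → -
C → *
C → D d

T is directly left-recursive. The standard transformation for
  A → A α₁ | ... | A α_m | β₁ | ... | β_n
is
  A  → β₁ A' | ... | β_n A'
  A' → α₁ A' | ... | α_m A' | ε

T → D C becomes T → D C T'
T → C becomes T → C T'
T → T d becomes T' → d T'
T → T D becomes T' → D T'
Add T' → ε

Productions for other non-terminals are unchanged:
  D → -
  C → *
  C → D d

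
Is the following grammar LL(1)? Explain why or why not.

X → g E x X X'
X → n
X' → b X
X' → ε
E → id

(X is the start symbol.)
No. Predict set conflict for X': { 'b' }

Relevant sets:
  FOLLOW(X') = { $, 'b' }

For X:
  PREDICT(X → g E x X X') = { 'g' }
  PREDICT(X → n) = { 'n' }
For X':
  PREDICT(X' → b X) = { 'b' }
  PREDICT(X' → ε) = { $, 'b' }
E has a single production, so nothing to check there.

Conflict found: Predict set conflict for X': { 'b' }
The grammar is NOT LL(1).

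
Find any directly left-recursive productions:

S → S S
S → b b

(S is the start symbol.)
Direct left recursion occurs when N → N α for some non-terminal N (the right-hand side begins with the left-hand side itself).

S → S S: LEFT RECURSIVE (starts with S)
S → b b: starts with b

The grammar has direct left recursion on: S.

Answer: Yes, S is left-recursive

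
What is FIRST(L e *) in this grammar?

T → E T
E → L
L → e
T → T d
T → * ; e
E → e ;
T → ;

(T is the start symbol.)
{ 'e' }

FIRST sets of the non-terminals involved (from the grammar, by fixed-point iteration):
  FIRST(L) = { 'e' }

To compute FIRST(L e *), process the symbols left to right:
Symbol L is a non-terminal. Add FIRST(L) \ {ε} = { 'e' }
L is not nullable (ε ∉ FIRST(L)), so stop here.
FIRST(L e *) = { 'e' }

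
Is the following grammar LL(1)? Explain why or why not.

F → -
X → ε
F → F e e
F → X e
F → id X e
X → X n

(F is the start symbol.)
No. Predict set conflict for F: { '-' }

Relevant sets:
  FIRST(F) = { '-', 'e', 'id', 'n' }
  FIRST(X) = { 'n', ε }
  FOLLOW(X) = { 'e', 'n' }

For F:
  PREDICT(F → '-') = { '-' }
  PREDICT(F → F e e) = { '-', 'e', 'id', 'n' }
  PREDICT(F → X e) = { 'e', 'n' }
  PREDICT(F → id X e) = { 'id' }
For X:
  PREDICT(X → ε) = { 'e', 'n' }
  PREDICT(X → X n) = { 'n' }

Conflict found: Predict set conflict for F: { '-' }
The grammar is NOT LL(1).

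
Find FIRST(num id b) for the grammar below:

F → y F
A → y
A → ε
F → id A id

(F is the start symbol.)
{ 'num' }

To compute FIRST(num id b), process the symbols left to right:
Symbol num is a terminal. Add 'num' and stop.
FIRST(num id b) = { 'num' }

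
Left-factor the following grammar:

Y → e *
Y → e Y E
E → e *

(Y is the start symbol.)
Y → e Y'
Y' → *
Y' → Y E
E → e *

Left-factoring transforms A → αβ₁ | αβ₂ into A → αA' and A' → β₁ | β₂
(α is the longest common prefix among the alternatives). Repeat until
no nonterminal has two alternatives with a common prefix.

Round 1: Y has alternatives sharing prefix 'e'. Introduce Y': Y → e Y'
  Add: Y' → *
  Add: Y' → Y E

No remaining common prefixes — done.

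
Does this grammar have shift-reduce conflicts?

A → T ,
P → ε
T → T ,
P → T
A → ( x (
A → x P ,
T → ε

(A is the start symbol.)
A shift-reduce conflict occurs when an LR(0) state has both:
  - a complete (reduce) item [A → α .] (dot at the end), and
  - a shift item [B → β . c γ] (dot before a terminal).

Augment with A' → A and build the canonical LR(0) collection (I0 = CLOSURE({[A' → . A]}), then GOTO on every symbol after a dot until no new states appear). It has 12 states:
  I0: { [A → . ( x (], [A → . T ,], [A → . x P ,], [A' → . A], [T → . T ,], [T → .] }  — shift, reduce
  I1: { [A → ( . x (] }  — shift
  I2: { [A' → A .] }  — accept
  I3: { [A → T . ,], [T → T . ,] }  — shift
  I4: { [A → x . P ,], [P → . T], [P → .], [T → . T ,], [T → .] }  — 2 reduces
  I5: { [A → x P . ,] }  — shift
  I6: { [P → T .], [T → T . ,] }  — shift, reduce
  I7: { [T → T , .] }  — reduce
  I8: { [A → x P , .] }  — reduce
  I9: { [A → T , .], [T → T , .] }  — 2 reduces
  I10: { [A → ( x . (] }  — shift
  I11: { [A → ( x ( .] }  — reduce

I0 contains reduce item [T → .] and shift items [A → . ( x (], [A → . x P ,] — shift-reduce conflict.
I6 contains reduce item [P → T .] and shift item [T → T . ,] — shift-reduce conflict.

Answer: Yes — I0: [T → .] vs [A → . ( x (]; I6: [P → T .] vs [T → T . ,]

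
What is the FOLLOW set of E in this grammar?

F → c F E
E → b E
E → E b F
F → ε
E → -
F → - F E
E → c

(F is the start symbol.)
To compute FOLLOW(E), find every occurrence of E on a right-hand side N → α E β: add FIRST(β) \ {ε}, and if β is empty or nullable also add FOLLOW(N). Iterate to a fixed point.

In F → c F E: E is at the end, add FOLLOW(F)
In E → b E: E is at the end; this adds FOLLOW(E) to itself — nothing new
In E → E b F: E is followed by b F, add FIRST(b F) \ {ε} = { 'b' }
In F → - F E: E is at the end, add FOLLOW(F)

The FOLLOW sets referred to above (computed the same way, to a fixed point):
  FOLLOW(F) = { $, '-', 'b', 'c' }

Taking the union: FOLLOW(E) = { $, '-', 'b', 'c' }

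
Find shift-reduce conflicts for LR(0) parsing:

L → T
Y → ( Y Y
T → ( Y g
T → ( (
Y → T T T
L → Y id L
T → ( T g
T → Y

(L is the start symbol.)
Yes — I3: [L → T .] vs [T → . ( (]; I4: [T → Y .] vs [L → Y . id L]; I9: [Y → T T T .] vs [T → . ( (]; I10: [T → ( ( .] vs [T → . ( (]; I12: [T → Y .] vs [T → . ( (]

A shift-reduce conflict occurs when an LR(0) state has both:
  - a complete (reduce) item [A → α .] (dot at the end), and
  - a shift item [B → β . c γ] (dot before a terminal).

Augment with L' → L and build the canonical LR(0) collection (I0 = CLOSURE({[L' → . L]}), then GOTO on every symbol after a dot until no new states appear). It has 17 states:
  I0: { [L → . T], [L → . Y id L], [L' → . L], [T → . ( (], [T → . ( T g], [T → . ( Y g], [T → . Y], [Y → . ( Y Y], [Y → . T T T] }  — shift
  I1: { [T → ( . (], [T → ( . T g], [T → ( . Y g], [T → . ( (], [T → . ( T g], [T → . ( Y g], [T → . Y], [Y → ( . Y Y], [Y → . ( Y Y], [Y → . T T T] }  — shift
  I2: { [L' → L .] }  — accept
  I3: { [L → T .], [T → . ( (], [T → . ( T g], [T → . ( Y g], [T → . Y], [Y → . ( Y Y], [Y → . T T T], [Y → T . T T] }  — shift, reduce
  I4: { [L → Y . id L], [T → Y .] }  — shift, reduce
  I5: { [L → . T], [L → . Y id L], [L → Y id . L], [T → . ( (], [T → . ( T g], [T → . ( Y g], [T → . Y], [Y → . ( Y Y], [Y → . T T T] }  — shift
  I6: { [L → Y id L .] }  — reduce
  I7: { [T → . ( (], [T → . ( T g], [T → . ( Y g], [T → . Y], [Y → . ( Y Y], [Y → . T T T], [Y → T . T T], [Y → T T . T] }  — shift
  I8: { [T → Y .] }  — reduce
  I9: { [T → . ( (], [T → . ( T g], [T → . ( Y g], [T → . Y], [Y → . ( Y Y], [Y → . T T T], [Y → T . T T], [Y → T T . T], [Y → T T T .] }  — shift, reduce
  I10: { [T → ( ( .], [T → ( . (], [T → ( . T g], [T → ( . Y g], [T → . ( (], [T → . ( T g], [T → . ( Y g], [T → . Y], [Y → ( . Y Y], [Y → . ( Y Y], [Y → . T T T] }  — shift, reduce
  I11: { [T → ( T . g], [T → . ( (], [T → . ( T g], [T → . ( Y g], [T → . Y], [Y → . ( Y Y], [Y → . T T T], [Y → T . T T] }  — shift
  I12: { [T → ( Y . g], [T → . ( (], [T → . ( T g], [T → . ( Y g], [T → . Y], [T → Y .], [Y → ( Y . Y], [Y → . ( Y Y], [Y → . T T T] }  — shift, reduce
  I13: { [T → . ( (], [T → . ( T g], [T → . ( Y g], [T → . Y], [Y → . ( Y Y], [Y → . T T T], [Y → T . T T] }  — shift
  I14: { [T → Y .], [Y → ( Y Y .] }  — 2 reduces
  I15: { [T → ( Y g .] }  — reduce
  I16: { [T → ( T g .] }  — reduce

I3 contains reduce item [L → T .] and shift items [T → . ( (], [T → . ( T g], [T → . ( Y g], [Y → . ( Y Y] — shift-reduce conflict.
I4 contains reduce item [T → Y .] and shift item [L → Y . id L] — shift-reduce conflict.
I9 contains reduce item [Y → T T T .] and shift items [T → . ( (], [T → . ( T g], [T → . ( Y g], [Y → . ( Y Y] — shift-reduce conflict.
I10 contains reduce item [T → ( ( .] and shift items [T → . ( (], [T → ( . (], [T → . ( T g], [T → . ( Y g], [Y → . ( Y Y] — shift-reduce conflict.
I12 contains reduce item [T → Y .] and shift items [T → . ( (], [T → . ( T g], [T → . ( Y g], [T → ( Y . g], [Y → . ( Y Y] — shift-reduce conflict.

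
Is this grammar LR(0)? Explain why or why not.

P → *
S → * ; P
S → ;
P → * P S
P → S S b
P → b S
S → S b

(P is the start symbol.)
No. Shift-reduce conflict between [P → * .] and [P → . *]

A grammar is LR(0) if no state in the canonical LR(0) collection has:
  - both a shift item (dot before a terminal) and a complete item (shift-reduce conflict), or
  - two or more complete items (reduce-reduce conflict; the accept item [P' → P .] counts as a complete item here).

Augment with P' → P and build the canonical LR(0) collection (I0 = CLOSURE({[P' → . P]}), then GOTO on every symbol after a dot until no new states appear). It has 16 states:
  I0: { [P → . * P S], [P → . *], [P → . S S b], [P → . b S], [P' → . P], [S → . * ; P], [S → . ;], [S → . S b] }  — shift
  I1: { [P → * . P S], [P → * .], [P → . * P S], [P → . *], [P → . S S b], [P → . b S], [S → * . ; P], [S → . * ; P], [S → . ;], [S → . S b] }  — shift, reduce
  I2: { [S → ; .] }  — reduce
  I3: { [P' → P .] }  — accept
  I4: { [P → S . S b], [S → . * ; P], [S → . ;], [S → . S b], [S → S . b] }  — shift
  I5: { [P → b . S], [S → . * ; P], [S → . ;], [S → . S b] }  — shift
  I6: { [S → * . ; P] }  — shift
  I7: { [P → b S .], [S → S . b] }  — shift, reduce
  I8: { [S → S b .] }  — reduce
  I9: { [P → . * P S], [P → . *], [P → . S S b], [P → . b S], [S → * ; . P], [S → . * ; P], [S → . ;], [S → . S b] }  — shift
  I10: { [S → * ; P .] }  — reduce
  I11: { [P → S S . b], [S → S . b] }  — shift
  I12: { [P → S S b .], [S → S b .] }  — 2 reduces
  I13: { [P → . * P S], [P → . *], [P → . S S b], [P → . b S], [S → * ; . P], [S → . * ; P], [S → . ;], [S → . S b], [S → ; .] }  — shift, reduce
  I14: { [P → * P . S], [S → . * ; P], [S → . ;], [S → . S b] }  — shift
  I15: { [P → * P S .], [S → S . b] }  — shift, reduce

Conflict in state I1:
  Shift-reduce conflict between [P → * .] and [P → . *]
So the grammar is NOT LR(0).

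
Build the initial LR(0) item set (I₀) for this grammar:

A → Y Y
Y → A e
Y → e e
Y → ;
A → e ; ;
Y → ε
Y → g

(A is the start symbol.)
{ [A → . Y Y], [A → . e ; ;], [A' → . A], [Y → . ;], [Y → . A e], [Y → . e e], [Y → . g], [Y → .] }

First, augment the grammar with A' → A
I₀ = CLOSURE({ [A' → . A] }):
  [A' → . A] has the dot before A: add [A → . Y Y], [A → . e ; ;]
  [A → . Y Y] has the dot before Y: add [Y → . A e], [Y → . e e], [Y → . ;], [Y → .], [Y → . g]
No further items can be added.

I₀ = { [A → . Y Y], [A → . e ; ;], [A' → . A], [Y → . ;], [Y → . A e], [Y → . e e], [Y → . g], [Y → .] }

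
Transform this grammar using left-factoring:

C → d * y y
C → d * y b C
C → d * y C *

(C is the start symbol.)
C → d * y C'
C' → y
C' → b C
C' → C *

Left-factoring transforms A → αβ₁ | αβ₂ into A → αA' and A' → β₁ | β₂
(α is the longest common prefix among the alternatives). Repeat until
no nonterminal has two alternatives with a common prefix.

Round 1: C has alternatives sharing prefix 'd * y'. Introduce C': C → d * y C'
  Add: C' → y
  Add: C' → b C
  Add: C' → C *

No remaining common prefixes — done.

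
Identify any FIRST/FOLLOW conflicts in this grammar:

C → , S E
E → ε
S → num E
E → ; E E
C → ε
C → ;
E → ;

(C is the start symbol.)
Yes. E → ';' E E with FOLLOW(E) on { ';' }; E → ';' with FOLLOW(E) on { ';' }

Nullable non-terminals: C, E.

C: nullable alternative(s) C → ε; FOLLOW(C) = { $ }
  C → , S E: FIRST \ {ε} = { ',' } — disjoint from FOLLOW(C)
  C → ε: FIRST \ {ε} = { } — this is the only nullable alternative, skip
  C → ;: FIRST \ {ε} = { ';' } — disjoint from FOLLOW(C)

E: nullable alternative(s) E → ε; FOLLOW(E) = { $, ';' }
  E → ε: FIRST \ {ε} = { } — this is the only nullable alternative, skip
  E → ; E E: FIRST \ {ε} = { ';' } — overlaps FOLLOW(E) on { ';' }: CONFLICT
  E → ;: FIRST \ {ε} = { ';' } — overlaps FOLLOW(E) on { ';' }: CONFLICT

S has no nullable alternative, so no FIRST/FOLLOW check is needed there.

So the grammar has 2 FIRST/FOLLOW conflicts (marked CONFLICT above).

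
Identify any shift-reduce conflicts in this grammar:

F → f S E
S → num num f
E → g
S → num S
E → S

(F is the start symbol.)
No shift-reduce conflicts

A shift-reduce conflict occurs when an LR(0) state has both:
  - a complete (reduce) item [A → α .] (dot at the end), and
  - a shift item [B → β . c γ] (dot before a terminal).

Augment with F' → F and build the canonical LR(0) collection (I0 = CLOSURE({[F' → . F]}), then GOTO on every symbol after a dot until no new states appear). It has 11 states:
  I0: { [F → . f S E], [F' → . F] }  — shift
  I1: { [F' → F .] }  — accept
  I2: { [F → f . S E], [S → . num S], [S → . num num f] }  — shift
  I3: { [E → . S], [E → . g], [F → f S . E], [S → . num S], [S → . num num f] }  — shift
  I4: { [S → . num S], [S → . num num f], [S → num . S], [S → num . num f] }  — shift
  I5: { [S → num S .] }  — reduce
  I6: { [S → . num S], [S → . num num f], [S → num . S], [S → num . num f], [S → num num . f] }  — shift
  I7: { [S → num num f .] }  — reduce
  I8: { [F → f S E .] }  — reduce
  I9: { [E → S .] }  — reduce
  I10: { [E → g .] }  — reduce

No state contains both a complete item and a shift item.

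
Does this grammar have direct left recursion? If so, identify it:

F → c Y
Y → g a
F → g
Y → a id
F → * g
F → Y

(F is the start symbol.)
Direct left recursion occurs when N → N α for some non-terminal N (the right-hand side begins with the left-hand side itself).

F → c Y: starts with c
Y → g a: starts with g
F → g: starts with g
Y → a id: starts with a
F → * g: starts with '*'
F → Y: starts with Y

No direct left recursion found.

Answer: No direct left recursion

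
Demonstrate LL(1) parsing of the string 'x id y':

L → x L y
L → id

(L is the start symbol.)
LL(1) parsing maintains a stack (initially the start symbol over $) and the input. At each step: if the stack top is a terminal, match it against the current input token; if it is a non-terminal N, replace it with the RHS of M[N, lookahead] (the unique production whose predict set contains the lookahead).

Stack is shown with the top on the left.

Stack    Input     Action
-------------------------
L $      x id y $  output L → x L y
x L y $  x id y $  match 'x'
L y $    id y $    output L → id
id y $   id y $    match 'id'
y $      y $       match 'y'
$        $         accept

The string is accepted.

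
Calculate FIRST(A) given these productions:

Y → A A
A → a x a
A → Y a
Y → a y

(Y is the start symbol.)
FIRST sets of the other non-terminals involved (by the same procedure, iterated to a fixed point):
  FIRST(Y) = { 'a' }

From A → a x a:
  - a is a terminal: add 'a' and stop
From A → Y a:
  - Y is a non-terminal: add FIRST(Y) \ {ε} = { 'a' }
    Y is not nullable, so stop

Collecting: FIRST(A) = { 'a' }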